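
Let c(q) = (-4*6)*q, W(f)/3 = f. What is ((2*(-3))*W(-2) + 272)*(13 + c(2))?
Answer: -10780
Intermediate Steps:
W(f) = 3*f
c(q) = -24*q
((2*(-3))*W(-2) + 272)*(13 + c(2)) = ((2*(-3))*(3*(-2)) + 272)*(13 - 24*2) = (-6*(-6) + 272)*(13 - 48) = (36 + 272)*(-35) = 308*(-35) = -10780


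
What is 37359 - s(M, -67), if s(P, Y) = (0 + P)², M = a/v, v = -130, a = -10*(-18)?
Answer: 6313347/169 ≈ 37357.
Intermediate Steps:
a = 180
M = -18/13 (M = 180/(-130) = 180*(-1/130) = -18/13 ≈ -1.3846)
s(P, Y) = P²
37359 - s(M, -67) = 37359 - (-18/13)² = 37359 - 1*324/169 = 37359 - 324/169 = 6313347/169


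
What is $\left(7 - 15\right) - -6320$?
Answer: $6312$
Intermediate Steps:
$\left(7 - 15\right) - -6320 = \left(7 - 15\right) + 6320 = -8 + 6320 = 6312$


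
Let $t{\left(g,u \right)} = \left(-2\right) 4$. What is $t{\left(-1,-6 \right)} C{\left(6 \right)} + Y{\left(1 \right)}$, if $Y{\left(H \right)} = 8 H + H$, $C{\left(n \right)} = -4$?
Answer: $41$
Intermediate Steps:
$t{\left(g,u \right)} = -8$
$Y{\left(H \right)} = 9 H$
$t{\left(-1,-6 \right)} C{\left(6 \right)} + Y{\left(1 \right)} = \left(-8\right) \left(-4\right) + 9 \cdot 1 = 32 + 9 = 41$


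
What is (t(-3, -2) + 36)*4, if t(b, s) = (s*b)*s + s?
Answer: 88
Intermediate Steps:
t(b, s) = s + b*s² (t(b, s) = (b*s)*s + s = b*s² + s = s + b*s²)
(t(-3, -2) + 36)*4 = (-2*(1 - 3*(-2)) + 36)*4 = (-2*(1 + 6) + 36)*4 = (-2*7 + 36)*4 = (-14 + 36)*4 = 22*4 = 88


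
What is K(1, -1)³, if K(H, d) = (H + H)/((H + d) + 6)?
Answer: 1/27 ≈ 0.037037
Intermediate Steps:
K(H, d) = 2*H/(6 + H + d) (K(H, d) = (2*H)/(6 + H + d) = 2*H/(6 + H + d))
K(1, -1)³ = (2*1/(6 + 1 - 1))³ = (2*1/6)³ = (2*1*(⅙))³ = (⅓)³ = 1/27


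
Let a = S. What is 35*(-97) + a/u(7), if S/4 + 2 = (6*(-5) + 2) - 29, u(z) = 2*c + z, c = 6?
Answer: -64741/19 ≈ -3407.4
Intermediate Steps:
u(z) = 12 + z (u(z) = 2*6 + z = 12 + z)
S = -236 (S = -8 + 4*((6*(-5) + 2) - 29) = -8 + 4*((-30 + 2) - 29) = -8 + 4*(-28 - 29) = -8 + 4*(-57) = -8 - 228 = -236)
a = -236
35*(-97) + a/u(7) = 35*(-97) - 236/(12 + 7) = -3395 - 236/19 = -64741/19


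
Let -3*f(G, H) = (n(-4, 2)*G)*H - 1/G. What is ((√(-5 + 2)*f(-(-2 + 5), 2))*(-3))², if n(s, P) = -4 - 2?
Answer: -11881/3 ≈ -3960.3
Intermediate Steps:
n(s, P) = -6
f(G, H) = 1/(3*G) + 2*G*H (f(G, H) = -((-6*G)*H - 1/G)/3 = -(-6*G*H - 1/G)/3 = -(-1/G - 6*G*H)/3 = 1/(3*G) + 2*G*H)
((√(-5 + 2)*f(-(-2 + 5), 2))*(-3))² = ((√(-5 + 2)*(1/(3*((-(-2 + 5)))) + 2*(-(-2 + 5))*2))*(-3))² = ((√(-3)*(1/(3*((-1*3))) + 2*(-1*3)*2))*(-3))² = (((I*√3)*((⅓)/(-3) + 2*(-3)*2))*(-3))² = (((I*√3)*((⅓)*(-⅓) - 12))*(-3))² = (((I*√3)*(-⅑ - 12))*(-3))² = (((I*√3)*(-109/9))*(-3))² = (-109*I*√3/9*(-3))² = (109*I*√3/3)² = -11881/3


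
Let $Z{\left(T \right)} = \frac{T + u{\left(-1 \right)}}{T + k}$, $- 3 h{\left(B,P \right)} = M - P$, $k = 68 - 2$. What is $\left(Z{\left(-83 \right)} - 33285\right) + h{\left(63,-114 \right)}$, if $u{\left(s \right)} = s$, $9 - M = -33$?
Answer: $- \frac{566645}{17} \approx -33332.0$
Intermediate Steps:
$M = 42$ ($M = 9 - -33 = 9 + 33 = 42$)
$k = 66$ ($k = 68 - 2 = 66$)
$h{\left(B,P \right)} = -14 + \frac{P}{3}$ ($h{\left(B,P \right)} = - \frac{42 - P}{3} = -14 + \frac{P}{3}$)
$Z{\left(T \right)} = \frac{-1 + T}{66 + T}$ ($Z{\left(T \right)} = \frac{T - 1}{T + 66} = \frac{-1 + T}{66 + T}$)
$\left(Z{\left(-83 \right)} - 33285\right) + h{\left(63,-114 \right)} = \left(\frac{-1 - 83}{66 - 83} - 33285\right) + \left(-14 + \frac{1}{3} \left(-114\right)\right) = \left(\frac{1}{-17} \left(-84\right) - 33285\right) - 52 = \left(\left(- \frac{1}{17}\right) \left(-84\right) - 33285\right) - 52 = \left(\frac{84}{17} - 33285\right) - 52 = - \frac{565761}{17} - 52 = - \frac{566645}{17}$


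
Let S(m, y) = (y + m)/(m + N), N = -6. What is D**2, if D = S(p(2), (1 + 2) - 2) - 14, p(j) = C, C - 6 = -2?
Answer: 1089/4 ≈ 272.25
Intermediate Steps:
C = 4 (C = 6 - 2 = 4)
p(j) = 4
S(m, y) = (m + y)/(-6 + m) (S(m, y) = (y + m)/(m - 6) = (m + y)/(-6 + m))
D = -33/2 (D = (4 + ((1 + 2) - 2))/(-6 + 4) - 14 = (4 + (3 - 2))/(-2) - 14 = -(4 + 1)/2 - 14 = -1/2*5 - 14 = -5/2 - 14 = -33/2 ≈ -16.500)
D**2 = (-33/2)**2 = 1089/4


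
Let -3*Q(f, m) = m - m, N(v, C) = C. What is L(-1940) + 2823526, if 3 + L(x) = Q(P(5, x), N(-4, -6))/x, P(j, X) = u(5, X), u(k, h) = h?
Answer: 2823523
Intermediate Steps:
P(j, X) = X
Q(f, m) = 0 (Q(f, m) = -(m - m)/3 = -⅓*0 = 0)
L(x) = -3 (L(x) = -3 + 0/x = -3 + 0 = -3)
L(-1940) + 2823526 = -3 + 2823526 = 2823523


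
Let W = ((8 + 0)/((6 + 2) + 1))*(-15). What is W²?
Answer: 1600/9 ≈ 177.78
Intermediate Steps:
W = -40/3 (W = (8/(8 + 1))*(-15) = (8/9)*(-15) = -40/3 ≈ -13.333)
W² = (-40/3)² = 1600/9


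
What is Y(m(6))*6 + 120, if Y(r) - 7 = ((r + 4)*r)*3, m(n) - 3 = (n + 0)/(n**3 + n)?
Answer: 745938/1369 ≈ 544.88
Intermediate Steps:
m(n) = 3 + n/(n + n**3) (m(n) = 3 + (n + 0)/(n**3 + n) = 3 + n/(n + n**3))
Y(r) = 7 + 3*r*(4 + r) (Y(r) = 7 + ((r + 4)*r)*3 = 7 + ((4 + r)*r)*3 = 7 + (r*(4 + r))*3 = 7 + 3*r*(4 + r))
Y(m(6))*6 + 120 = (7 + 3*((4 + 3*6**2)/(1 + 6**2))**2 + 12*((4 + 3*6**2)/(1 + 6**2)))*6 + 120 = (7 + 3*((4 + 3*36)/(1 + 36))**2 + 12*((4 + 3*36)/(1 + 36)))*6 + 120 = (7 + 3*((4 + 108)/37)**2 + 12*((4 + 108)/37))*6 + 120 = (7 + 3*((1/37)*112)**2 + 12*((1/37)*112))*6 + 120 = (7 + 3*(112/37)**2 + 12*(112/37))*6 + 120 = (7 + 3*(12544/1369) + 1344/37)*6 + 120 = (7 + 37632/1369 + 1344/37)*6 + 120 = (96943/1369)*6 + 120 = 581658/1369 + 120 = 745938/1369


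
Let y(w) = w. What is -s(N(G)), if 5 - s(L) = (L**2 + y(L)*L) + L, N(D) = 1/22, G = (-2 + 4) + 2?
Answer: -599/121 ≈ -4.9504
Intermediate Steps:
G = 4 (G = 2 + 2 = 4)
N(D) = 1/22
s(L) = 5 - L - 2*L**2 (s(L) = 5 - ((L**2 + L*L) + L) = 5 - ((L**2 + L**2) + L) = 5 - (2*L**2 + L) = 5 - (L + 2*L**2) = 5 + (-L - 2*L**2) = 5 - L - 2*L**2)
-s(N(G)) = -(5 - 1*1/22 - 2*(1/22)**2) = -(5 - 1/22 - 2*1/484) = -(5 - 1/22 - 1/242) = -1*599/121 = -599/121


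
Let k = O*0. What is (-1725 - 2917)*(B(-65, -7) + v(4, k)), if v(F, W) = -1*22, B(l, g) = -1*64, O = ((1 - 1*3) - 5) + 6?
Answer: 399212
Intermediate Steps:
O = -1 (O = ((1 - 3) - 5) + 6 = (-2 - 5) + 6 = -7 + 6 = -1)
B(l, g) = -64
k = 0 (k = -1*0 = 0)
v(F, W) = -22
(-1725 - 2917)*(B(-65, -7) + v(4, k)) = (-1725 - 2917)*(-64 - 22) = -4642*(-86) = 399212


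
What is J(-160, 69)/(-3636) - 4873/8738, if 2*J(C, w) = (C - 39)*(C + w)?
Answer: -96836449/31771368 ≈ -3.0479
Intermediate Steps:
J(C, w) = (-39 + C)*(C + w)/2 (J(C, w) = ((C - 39)*(C + w))/2 = ((-39 + C)*(C + w))/2 = (-39 + C)*(C + w)/2)
J(-160, 69)/(-3636) - 4873/8738 = ((½)*(-160)² - 39/2*(-160) - 39/2*69 + (½)*(-160)*69)/(-3636) - 4873/8738 = ((½)*25600 + 3120 - 2691/2 - 5520)*(-1/3636) - 4873*1/8738 = (12800 + 3120 - 2691/2 - 5520)*(-1/3636) - 4873/8738 = (18109/2)*(-1/3636) - 4873/8738 = -18109/7272 - 4873/8738 = -96836449/31771368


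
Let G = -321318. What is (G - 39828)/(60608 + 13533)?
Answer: -361146/74141 ≈ -4.8711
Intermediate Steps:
(G - 39828)/(60608 + 13533) = (-321318 - 39828)/(60608 + 13533) = -361146/74141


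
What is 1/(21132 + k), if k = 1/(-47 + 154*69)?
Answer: 10579/223555429 ≈ 4.7322e-5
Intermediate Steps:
k = 1/10579 (k = 1/(-47 + 10626) = 1/10579 ≈ 9.4527e-5)
1/(21132 + k) = 1/(21132 + 1/10579) = 1/(223555429/10579) = 10579/223555429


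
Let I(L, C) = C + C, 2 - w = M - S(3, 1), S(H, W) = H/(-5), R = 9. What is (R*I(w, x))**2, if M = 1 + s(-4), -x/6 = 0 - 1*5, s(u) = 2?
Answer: 291600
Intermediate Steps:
S(H, W) = -H/5 (S(H, W) = H*(-1/5) = -H/5)
x = 30 (x = -6*(0 - 1*5) = -6*(0 - 5) = -6*(-5) = 30)
M = 3 (M = 1 + 2 = 3)
w = -8/5 (w = 2 - (3 - (-1)*3/5) = 2 - (3 - 1*(-3/5)) = 2 - (3 + 3/5) = 2 - 1*18/5 = 2 - 18/5 = -8/5 ≈ -1.6000)
I(L, C) = 2*C
(R*I(w, x))**2 = (9*(2*30))**2 = (9*60)**2 = 540**2 = 291600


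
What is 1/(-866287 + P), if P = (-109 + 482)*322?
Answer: -1/746181 ≈ -1.3402e-6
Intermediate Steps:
P = 120106 (P = 373*322 = 120106)
1/(-866287 + P) = 1/(-866287 + 120106) = 1/(-746181) = -1/746181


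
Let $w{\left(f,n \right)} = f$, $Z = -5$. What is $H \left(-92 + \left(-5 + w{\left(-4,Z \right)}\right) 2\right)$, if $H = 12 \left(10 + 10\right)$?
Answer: $-26400$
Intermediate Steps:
$H = 240$ ($H = 12 \cdot 20 = 240$)
$H \left(-92 + \left(-5 + w{\left(-4,Z \right)}\right) 2\right) = 240 \left(-92 + \left(-5 - 4\right) 2\right) = 240 \left(-92 - 18\right) = 240 \left(-110\right) = -26400$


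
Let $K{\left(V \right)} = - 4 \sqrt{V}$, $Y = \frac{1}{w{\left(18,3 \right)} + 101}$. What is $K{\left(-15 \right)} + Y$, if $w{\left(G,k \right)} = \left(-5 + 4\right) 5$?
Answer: $\frac{1}{96} - 4 i \sqrt{15} \approx 0.010417 - 15.492 i$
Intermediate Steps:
$w{\left(G,k \right)} = -5$ ($w{\left(G,k \right)} = \left(-1\right) 5 = -5$)
$Y = \frac{1}{96}$ ($Y = \frac{1}{-5 + 101} = \frac{1}{96} \approx 0.010417$)
$K{\left(-15 \right)} + Y = - 4 \sqrt{-15} + \frac{1}{96} = - 4 i \sqrt{15} + \frac{1}{96} = \frac{1}{96} - 4 i \sqrt{15}$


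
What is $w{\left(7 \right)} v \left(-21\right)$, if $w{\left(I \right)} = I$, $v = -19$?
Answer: $2793$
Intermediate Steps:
$w{\left(7 \right)} v \left(-21\right) = 7 \left(-19\right) \left(-21\right) = \left(-133\right) \left(-21\right) = 2793$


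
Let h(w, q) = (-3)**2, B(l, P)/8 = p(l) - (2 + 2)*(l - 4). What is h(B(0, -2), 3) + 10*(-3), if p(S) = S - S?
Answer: -21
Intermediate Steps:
p(S) = 0
B(l, P) = 128 - 32*l (B(l, P) = 8*(0 - (2 + 2)*(l - 4)) = 8*(0 - 4*(-4 + l)) = 8*(0 - (-16 + 4*l)) = 8*(0 + (16 - 4*l)) = 8*(16 - 4*l) = 128 - 32*l)
h(w, q) = 9
h(B(0, -2), 3) + 10*(-3) = 9 + 10*(-3) = 9 - 30 = -21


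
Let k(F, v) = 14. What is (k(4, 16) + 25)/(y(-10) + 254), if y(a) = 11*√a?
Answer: 4953/32863 - 429*I*√10/65726 ≈ 0.15072 - 0.02064*I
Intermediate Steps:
(k(4, 16) + 25)/(y(-10) + 254) = (14 + 25)/(11*√(-10) + 254) = 39/(11*(I*√10) + 254) = 39/(11*I*√10 + 254) = 39/(254 + 11*I*√10)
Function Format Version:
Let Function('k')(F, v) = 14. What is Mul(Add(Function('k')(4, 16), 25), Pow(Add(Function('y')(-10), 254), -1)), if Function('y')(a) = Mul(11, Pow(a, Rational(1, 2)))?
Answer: Add(Rational(4953, 32863), Mul(Rational(-429, 65726), I, Pow(10, Rational(1, 2)))) ≈ Add(0.15072, Mul(-0.020640, I))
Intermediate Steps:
Mul(Add(Function('k')(4, 16), 25), Pow(Add(Function('y')(-10), 254), -1)) = Mul(Add(14, 25), Pow(Add(Mul(11, Pow(-10, Rational(1, 2))), 254), -1)) = Mul(39, Pow(Add(Mul(11, Mul(I, Pow(10, Rational(1, 2)))), 254), -1)) = Mul(39, Pow(Add(Mul(11, I, Pow(10, Rational(1, 2))), 254), -1)) = Mul(39, Pow(Add(254, Mul(11, I, Pow(10, Rational(1, 2)))), -1))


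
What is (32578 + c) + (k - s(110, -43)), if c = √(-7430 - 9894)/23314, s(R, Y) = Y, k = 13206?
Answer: 45827 + I*√4331/11657 ≈ 45827.0 + 0.0056456*I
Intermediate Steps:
c = I*√4331/11657 (c = √(-17324)*(1/23314) = (2*I*√4331)*(1/23314) = I*√4331/11657 ≈ 0.0056456*I)
(32578 + c) + (k - s(110, -43)) = (32578 + I*√4331/11657) + (13206 - 1*(-43)) = (32578 + I*√4331/11657) + (13206 + 43) = (32578 + I*√4331/11657) + 13249 = 45827 + I*√4331/11657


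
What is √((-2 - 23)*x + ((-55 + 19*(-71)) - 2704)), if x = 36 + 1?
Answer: I*√5033 ≈ 70.944*I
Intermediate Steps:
x = 37
√((-2 - 23)*x + ((-55 + 19*(-71)) - 2704)) = √((-2 - 23)*37 + ((-55 + 19*(-71)) - 2704)) = √(-25*37 + ((-55 - 1349) - 2704)) = √(-925 + (-1404 - 2704)) = √(-925 - 4108) = √(-5033) = I*√5033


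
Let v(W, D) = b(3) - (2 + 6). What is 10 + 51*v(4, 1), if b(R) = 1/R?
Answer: -381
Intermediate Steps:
b(R) = 1/R
v(W, D) = -23/3 (v(W, D) = 1/3 - (2 + 6) = 1/3 - 1*8 = 1/3 - 8 = -23/3)
10 + 51*v(4, 1) = 10 + 51*(-23/3) = 10 - 391 = -381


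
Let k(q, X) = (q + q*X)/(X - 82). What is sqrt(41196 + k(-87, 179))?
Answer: 8*sqrt(6032721)/97 ≈ 202.57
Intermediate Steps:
k(q, X) = (q + X*q)/(-82 + X)
sqrt(41196 + k(-87, 179)) = sqrt(41196 - 87*(1 + 179)/(-82 + 179)) = sqrt(41196 - 87*180/97) = sqrt(41196 - 87*1/97*180) = sqrt(41196 - 15660/97) = sqrt(3980352/97) = 8*sqrt(6032721)/97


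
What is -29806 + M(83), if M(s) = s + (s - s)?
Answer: -29723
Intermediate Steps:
M(s) = s (M(s) = s + 0 = s)
-29806 + M(83) = -29806 + 83 = -29723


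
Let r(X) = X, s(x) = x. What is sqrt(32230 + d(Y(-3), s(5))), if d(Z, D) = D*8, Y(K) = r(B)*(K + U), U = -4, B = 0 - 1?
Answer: sqrt(32270) ≈ 179.64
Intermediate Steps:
B = -1
Y(K) = 4 - K (Y(K) = -(K - 4) = -(-4 + K) = 4 - K)
d(Z, D) = 8*D
sqrt(32230 + d(Y(-3), s(5))) = sqrt(32230 + 8*5) = sqrt(32230 + 40) = sqrt(32270)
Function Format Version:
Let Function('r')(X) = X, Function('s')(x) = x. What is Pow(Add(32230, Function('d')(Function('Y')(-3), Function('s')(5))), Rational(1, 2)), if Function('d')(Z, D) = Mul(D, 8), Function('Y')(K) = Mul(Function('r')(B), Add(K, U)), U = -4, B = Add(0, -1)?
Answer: Pow(32270, Rational(1, 2)) ≈ 179.64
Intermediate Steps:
B = -1
Function('Y')(K) = Add(4, Mul(-1, K)) (Function('Y')(K) = Mul(-1, Add(K, -4)) = Mul(-1, Add(-4, K)) = Add(4, Mul(-1, K)))
Function('d')(Z, D) = Mul(8, D)
Pow(Add(32230, Function('d')(Function('Y')(-3), Function('s')(5))), Rational(1, 2)) = Pow(Add(32230, Mul(8, 5)), Rational(1, 2)) = Pow(Add(32230, 40), Rational(1, 2)) = Pow(32270, Rational(1, 2))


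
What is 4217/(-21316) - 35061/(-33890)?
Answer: 302223073/361199620 ≈ 0.83672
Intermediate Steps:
4217/(-21316) - 35061/(-33890) = 4217*(-1/21316) - 35061*(-1/33890) = -4217/21316 + 35061/33890 = 302223073/361199620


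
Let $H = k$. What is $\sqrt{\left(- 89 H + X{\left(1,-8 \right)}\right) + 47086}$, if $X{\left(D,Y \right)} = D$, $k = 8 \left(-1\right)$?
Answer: $3 \sqrt{5311} \approx 218.63$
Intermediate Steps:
$k = -8$
$H = -8$
$\sqrt{\left(- 89 H + X{\left(1,-8 \right)}\right) + 47086} = \sqrt{\left(\left(-89\right) \left(-8\right) + 1\right) + 47086} = \sqrt{\left(712 + 1\right) + 47086} = \sqrt{713 + 47086} = \sqrt{47799} = 3 \sqrt{5311}$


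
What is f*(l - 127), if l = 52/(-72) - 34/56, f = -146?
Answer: 2360747/126 ≈ 18736.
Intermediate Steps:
l = -335/252 (l = 52*(-1/72) - 34*1/56 = -13/18 - 17/28 = -335/252 ≈ -1.3294)
f*(l - 127) = -146*(-335/252 - 127) = -146*(-32339/252) = 2360747/126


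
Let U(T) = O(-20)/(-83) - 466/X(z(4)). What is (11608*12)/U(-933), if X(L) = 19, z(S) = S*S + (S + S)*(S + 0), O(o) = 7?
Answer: -73223264/12937 ≈ -5660.0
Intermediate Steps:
z(S) = 3*S² (z(S) = S² + (2*S)*S = S² + 2*S² = 3*S²)
U(T) = -38811/1577 (U(T) = 7/(-83) - 466/19 = 7*(-1/83) - 466*1/19 = -7/83 - 466/19 = -38811/1577)
(11608*12)/U(-933) = (11608*12)/(-38811/1577) = 139296*(-1577/38811) = -73223264/12937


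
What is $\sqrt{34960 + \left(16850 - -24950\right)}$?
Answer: $2 \sqrt{19190} \approx 277.06$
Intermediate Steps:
$\sqrt{34960 + \left(16850 - -24950\right)} = \sqrt{34960 + \left(16850 + 24950\right)} = \sqrt{34960 + 41800} = \sqrt{76760} = 2 \sqrt{19190}$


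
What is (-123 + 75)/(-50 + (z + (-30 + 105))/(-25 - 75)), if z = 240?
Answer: 960/1063 ≈ 0.90310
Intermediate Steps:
(-123 + 75)/(-50 + (z + (-30 + 105))/(-25 - 75)) = (-123 + 75)/(-50 + (240 + (-30 + 105))/(-25 - 75)) = -48/(-50 + (240 + 75)/(-100)) = -48/(-50 + 315*(-1/100)) = -48/(-50 - 63/20) = -48/(-1063/20) = -48*(-20/1063) = 960/1063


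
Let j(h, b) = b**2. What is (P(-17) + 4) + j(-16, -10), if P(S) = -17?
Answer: 87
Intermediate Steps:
(P(-17) + 4) + j(-16, -10) = (-17 + 4) + (-10)**2 = -13 + 100 = 87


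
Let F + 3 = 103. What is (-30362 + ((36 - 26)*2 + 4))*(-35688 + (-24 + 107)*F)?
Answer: 830897144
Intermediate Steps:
F = 100 (F = -3 + 103 = 100)
(-30362 + ((36 - 26)*2 + 4))*(-35688 + (-24 + 107)*F) = (-30362 + ((36 - 26)*2 + 4))*(-35688 + (-24 + 107)*100) = (-30362 + (10*2 + 4))*(-35688 + 83*100) = (-30362 + (20 + 4))*(-35688 + 8300) = (-30362 + 24)*(-27388) = -30338*(-27388) = 830897144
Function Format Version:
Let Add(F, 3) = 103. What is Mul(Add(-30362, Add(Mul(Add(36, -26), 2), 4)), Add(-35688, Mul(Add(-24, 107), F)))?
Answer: 830897144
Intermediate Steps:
F = 100 (F = Add(-3, 103) = 100)
Mul(Add(-30362, Add(Mul(Add(36, -26), 2), 4)), Add(-35688, Mul(Add(-24, 107), F))) = Mul(Add(-30362, Add(Mul(Add(36, -26), 2), 4)), Add(-35688, Mul(Add(-24, 107), 100))) = Mul(Add(-30362, Add(Mul(10, 2), 4)), Add(-35688, Mul(83, 100))) = Mul(Add(-30362, Add(20, 4)), Add(-35688, 8300)) = Mul(Add(-30362, 24), -27388) = Mul(-30338, -27388) = 830897144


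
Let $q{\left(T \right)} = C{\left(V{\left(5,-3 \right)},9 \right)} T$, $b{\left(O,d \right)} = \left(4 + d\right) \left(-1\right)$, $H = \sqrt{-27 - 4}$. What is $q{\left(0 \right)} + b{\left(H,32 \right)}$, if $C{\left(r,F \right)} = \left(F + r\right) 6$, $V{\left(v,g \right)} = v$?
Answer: $-36$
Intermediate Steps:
$H = i \sqrt{31}$ ($H = \sqrt{-31} = i \sqrt{31} \approx 5.5678 i$)
$b{\left(O,d \right)} = -4 - d$
$C{\left(r,F \right)} = 6 F + 6 r$
$q{\left(T \right)} = 84 T$ ($q{\left(T \right)} = \left(6 \cdot 9 + 6 \cdot 5\right) T = \left(54 + 30\right) T = 84 T$)
$q{\left(0 \right)} + b{\left(H,32 \right)} = 84 \cdot 0 - 36 = 0 - 36 = -36$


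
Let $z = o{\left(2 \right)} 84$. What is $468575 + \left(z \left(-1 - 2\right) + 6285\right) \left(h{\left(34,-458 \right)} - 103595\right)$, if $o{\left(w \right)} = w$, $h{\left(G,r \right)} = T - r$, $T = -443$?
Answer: $-598327405$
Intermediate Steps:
$h{\left(G,r \right)} = -443 - r$
$z = 168$ ($z = 2 \cdot 84 = 168$)
$468575 + \left(z \left(-1 - 2\right) + 6285\right) \left(h{\left(34,-458 \right)} - 103595\right) = 468575 + \left(168 \left(-1 - 2\right) + 6285\right) \left(\left(-443 - -458\right) - 103595\right) = 468575 + \left(168 \left(-1 - 2\right) + 6285\right) \left(\left(-443 + 458\right) - 103595\right) = 468575 + \left(168 \left(-3\right) + 6285\right) \left(15 - 103595\right) = 468575 + \left(-504 + 6285\right) \left(-103580\right) = 468575 + 5781 \left(-103580\right) = 468575 - 598795980 = -598327405$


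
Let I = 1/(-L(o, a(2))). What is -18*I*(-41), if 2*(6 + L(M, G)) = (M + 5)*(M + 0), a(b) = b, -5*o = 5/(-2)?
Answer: 5904/37 ≈ 159.57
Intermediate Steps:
o = ½ (o = -1/(-2) = -(-1)/2 = -⅕*(-5/2) = ½ ≈ 0.50000)
L(M, G) = -6 + M*(5 + M)/2 (L(M, G) = -6 + ((M + 5)*(M + 0))/2 = -6 + ((5 + M)*M)/2 = -6 + (M*(5 + M))/2 = -6 + M*(5 + M)/2)
I = 8/37 (I = 1/(-(-6 + (½)²/2 + (5/2)*(½))) = 1/(-(-6 + (½)*(¼) + 5/4)) = 1/(-(-6 + ⅛ + 5/4)) = 1/(-1*(-37/8)) = 1/(37/8) = 8/37 ≈ 0.21622)
-18*I*(-41) = -18*8/37*(-41) = -144/37*(-41) = 5904/37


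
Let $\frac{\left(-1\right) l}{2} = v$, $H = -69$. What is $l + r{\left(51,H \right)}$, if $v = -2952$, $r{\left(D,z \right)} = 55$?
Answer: $5959$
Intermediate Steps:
$l = 5904$ ($l = \left(-2\right) \left(-2952\right) = 5904$)
$l + r{\left(51,H \right)} = 5904 + 55 = 5959$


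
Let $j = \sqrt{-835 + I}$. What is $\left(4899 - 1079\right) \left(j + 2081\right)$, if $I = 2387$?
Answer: $7949420 + 15280 \sqrt{97} \approx 8.0999 \cdot 10^{6}$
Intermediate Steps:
$j = 4 \sqrt{97}$ ($j = \sqrt{-835 + 2387} = \sqrt{1552} = 4 \sqrt{97} \approx 39.395$)
$\left(4899 - 1079\right) \left(j + 2081\right) = \left(4899 - 1079\right) \left(4 \sqrt{97} + 2081\right) = 3820 \left(2081 + 4 \sqrt{97}\right) = 7949420 + 15280 \sqrt{97}$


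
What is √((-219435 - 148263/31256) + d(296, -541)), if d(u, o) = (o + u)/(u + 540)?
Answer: I*√2341074552975717262/3266252 ≈ 468.44*I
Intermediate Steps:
d(u, o) = (o + u)/(540 + u)
√((-219435 - 148263/31256) + d(296, -541)) = √((-219435 - 148263/31256) + (-541 + 296)/(540 + 296)) = √((-219435 - 148263/31256) - 245/836) = √(-6858808623/31256 - 245/836) = √(-1433492916637/6532504) = I*√2341074552975717262/3266252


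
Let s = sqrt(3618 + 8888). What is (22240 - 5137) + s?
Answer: 17103 + 13*sqrt(74) ≈ 17215.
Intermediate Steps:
s = 13*sqrt(74) (s = sqrt(12506) = 13*sqrt(74) ≈ 111.83)
(22240 - 5137) + s = (22240 - 5137) + 13*sqrt(74) = 17103 + 13*sqrt(74)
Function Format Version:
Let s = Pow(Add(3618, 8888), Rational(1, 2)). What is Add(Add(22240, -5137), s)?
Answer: Add(17103, Mul(13, Pow(74, Rational(1, 2)))) ≈ 17215.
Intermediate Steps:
s = Mul(13, Pow(74, Rational(1, 2))) (s = Pow(12506, Rational(1, 2)) = Mul(13, Pow(74, Rational(1, 2))) ≈ 111.83)
Add(Add(22240, -5137), s) = Add(Add(22240, -5137), Mul(13, Pow(74, Rational(1, 2)))) = Add(17103, Mul(13, Pow(74, Rational(1, 2))))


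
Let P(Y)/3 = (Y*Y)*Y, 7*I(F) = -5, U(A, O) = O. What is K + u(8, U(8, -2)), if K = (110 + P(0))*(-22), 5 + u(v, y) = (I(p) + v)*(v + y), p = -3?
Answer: -16669/7 ≈ -2381.3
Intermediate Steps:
I(F) = -5/7 (I(F) = (⅐)*(-5) = -5/7)
P(Y) = 3*Y³ (P(Y) = 3*((Y*Y)*Y) = 3*(Y²*Y) = 3*Y³)
u(v, y) = -5 + (-5/7 + v)*(v + y)
K = -2420 (K = (110 + 3*0³)*(-22) = (110 + 3*0)*(-22) = (110 + 0)*(-22) = 110*(-22) = -2420)
K + u(8, U(8, -2)) = -2420 + (-5 + 8² - 5/7*8 - 5/7*(-2) + 8*(-2)) = -2420 + (-5 + 64 - 40/7 + 10/7 - 16) = -2420 + 271/7 = -16669/7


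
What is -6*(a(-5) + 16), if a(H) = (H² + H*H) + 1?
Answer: -402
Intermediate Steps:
a(H) = 1 + 2*H² (a(H) = (H² + H²) + 1 = 2*H² + 1 = 1 + 2*H²)
-6*(a(-5) + 16) = -6*((1 + 2*(-5)²) + 16) = -6*((1 + 2*25) + 16) = -6*((1 + 50) + 16) = -6*(51 + 16) = -6*67 = -402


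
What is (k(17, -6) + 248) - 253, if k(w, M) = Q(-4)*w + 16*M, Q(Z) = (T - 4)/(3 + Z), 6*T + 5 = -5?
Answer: -14/3 ≈ -4.6667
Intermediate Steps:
T = -5/3 (T = -5/6 + (1/6)*(-5) = -5/6 - 5/6 = -5/3 ≈ -1.6667)
Q(Z) = -17/(3*(3 + Z)) (Q(Z) = (-5/3 - 4)/(3 + Z) = -17/(3*(3 + Z)))
k(w, M) = 16*M + 17*w/3 (k(w, M) = (-17/(9 + 3*(-4)))*w + 16*M = (-17/(9 - 12))*w + 16*M = (-17/(-3))*w + 16*M = (-17*(-1/3))*w + 16*M = 17*w/3 + 16*M = 16*M + 17*w/3)
(k(17, -6) + 248) - 253 = ((16*(-6) + (17/3)*17) + 248) - 253 = ((-96 + 289/3) + 248) - 253 = (1/3 + 248) - 253 = 745/3 - 253 = -14/3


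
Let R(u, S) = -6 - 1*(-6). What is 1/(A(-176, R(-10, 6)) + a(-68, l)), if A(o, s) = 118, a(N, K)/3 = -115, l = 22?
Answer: -1/227 ≈ -0.0044053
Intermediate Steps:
a(N, K) = -345 (a(N, K) = 3*(-115) = -345)
R(u, S) = 0 (R(u, S) = -6 + 6 = 0)
1/(A(-176, R(-10, 6)) + a(-68, l)) = 1/(118 - 345) = 1/(-227) = -1/227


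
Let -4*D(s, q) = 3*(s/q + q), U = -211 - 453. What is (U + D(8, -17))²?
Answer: 1959036121/4624 ≈ 4.2367e+5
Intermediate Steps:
U = -664
D(s, q) = -3*q/4 - 3*s/(4*q) (D(s, q) = -3*(s/q + q)/4 = -3*(q + s/q)/4 = -(3*q + 3*s/q)/4 = -3*q/4 - 3*s/(4*q))
(U + D(8, -17))² = (-664 + (¾)*(-1*8 - 1*(-17)²)/(-17))² = (-664 + (¾)*(-1/17)*(-8 - 1*289))² = (-664 + (¾)*(-1/17)*(-8 - 289))² = (-664 + (¾)*(-1/17)*(-297))² = (-664 + 891/68)² = (-44261/68)² = 1959036121/4624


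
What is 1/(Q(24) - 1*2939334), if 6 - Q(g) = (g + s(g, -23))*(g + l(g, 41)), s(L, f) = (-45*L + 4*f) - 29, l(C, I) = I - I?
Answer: -1/2911080 ≈ -3.4352e-7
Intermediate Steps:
l(C, I) = 0
s(L, f) = -29 - 45*L + 4*f
Q(g) = 6 - g*(-121 - 44*g) (Q(g) = 6 - (g + (-29 - 45*g + 4*(-23)))*(g + 0) = 6 - (g + (-29 - 45*g - 92))*g = 6 - (g + (-121 - 45*g))*g = 6 - (-121 - 44*g)*g = 6 - g*(-121 - 44*g))
1/(Q(24) - 1*2939334) = 1/((6 + 44*24² + 121*24) - 1*2939334) = 1/((6 + 44*576 + 2904) - 2939334) = 1/((6 + 25344 + 2904) - 2939334) = 1/(28254 - 2939334) = 1/(-2911080) = -1/2911080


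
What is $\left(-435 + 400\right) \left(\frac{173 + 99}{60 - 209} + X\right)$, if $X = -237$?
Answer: $\frac{1245475}{149} \approx 8358.9$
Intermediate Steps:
$\left(-435 + 400\right) \left(\frac{173 + 99}{60 - 209} + X\right) = \left(-435 + 400\right) \left(\frac{173 + 99}{60 - 209} - 237\right) = - 35 \left(\frac{272}{-149} - 237\right) = - 35 \left(272 \left(- \frac{1}{149}\right) - 237\right) = - 35 \left(- \frac{272}{149} - 237\right) = \left(-35\right) \left(- \frac{35585}{149}\right) = \frac{1245475}{149}$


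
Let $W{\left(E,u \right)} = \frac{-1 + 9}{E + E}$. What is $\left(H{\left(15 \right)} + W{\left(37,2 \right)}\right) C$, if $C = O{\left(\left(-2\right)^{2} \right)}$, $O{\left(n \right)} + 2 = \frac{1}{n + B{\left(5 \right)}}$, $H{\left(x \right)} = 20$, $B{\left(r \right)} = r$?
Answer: $- \frac{4216}{111} \approx -37.982$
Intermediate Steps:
$O{\left(n \right)} = -2 + \frac{1}{5 + n}$ ($O{\left(n \right)} = -2 + \frac{1}{n + 5} = -2 + \frac{1}{5 + n}$)
$W{\left(E,u \right)} = \frac{4}{E}$ ($W{\left(E,u \right)} = \frac{8}{2 E} = 8 \frac{1}{2 E} = \frac{4}{E}$)
$C = - \frac{17}{9}$ ($C = \frac{-9 - 2 \left(-2\right)^{2}}{5 + \left(-2\right)^{2}} = \frac{-9 - 8}{5 + 4} = \frac{-9 - 8}{9} = \frac{1}{9} \left(-17\right) = - \frac{17}{9} \approx -1.8889$)
$\left(H{\left(15 \right)} + W{\left(37,2 \right)}\right) C = \left(20 + \frac{4}{37}\right) \left(- \frac{17}{9}\right) = \frac{744}{37} \left(- \frac{17}{9}\right) = - \frac{4216}{111}$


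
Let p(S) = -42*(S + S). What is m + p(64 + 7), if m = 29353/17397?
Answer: -103726355/17397 ≈ -5962.3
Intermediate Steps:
p(S) = -84*S
m = 29353/17397 (m = 29353*(1/17397) = 29353/17397 ≈ 1.6872)
m + p(64 + 7) = 29353/17397 - 84*(64 + 7) = 29353/17397 - 84*71 = 29353/17397 - 5964 = -103726355/17397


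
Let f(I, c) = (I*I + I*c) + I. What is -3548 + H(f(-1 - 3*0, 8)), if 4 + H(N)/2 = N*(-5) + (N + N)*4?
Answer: -3604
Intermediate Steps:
f(I, c) = I + I² + I*c (f(I, c) = (I² + I*c) + I = I + I² + I*c)
H(N) = -8 + 6*N (H(N) = -8 + 2*(N*(-5) + (N + N)*4) = -8 + 2*(-5*N + (2*N)*4) = -8 + 2*(-5*N + 8*N) = -8 + 2*(3*N) = -8 + 6*N)
-3548 + H(f(-1 - 3*0, 8)) = -3548 + (-8 + 6*((-1 - 3*0)*(1 + (-1 - 3*0) + 8))) = -3548 + (-8 + 6*((-1 + 0)*(1 + (-1 + 0) + 8))) = -3548 + (-8 + 6*(-(1 - 1 + 8))) = -3548 + (-8 + 6*(-1*8)) = -3548 + (-8 + 6*(-8)) = -3548 + (-8 - 48) = -3548 - 56 = -3604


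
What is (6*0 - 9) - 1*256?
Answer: -265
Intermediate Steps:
(6*0 - 9) - 1*256 = (0 - 9) - 256 = -9 - 256 = -265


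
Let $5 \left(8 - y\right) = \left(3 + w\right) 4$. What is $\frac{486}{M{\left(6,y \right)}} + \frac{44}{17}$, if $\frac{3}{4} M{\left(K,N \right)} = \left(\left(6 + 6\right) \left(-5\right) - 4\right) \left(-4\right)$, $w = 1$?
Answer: $\frac{34921}{8704} \approx 4.0121$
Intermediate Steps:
$y = \frac{24}{5}$ ($y = 8 - \frac{\left(3 + 1\right) 4}{5} = 8 - \frac{4 \cdot 4}{5} = 8 - \frac{16}{5} = \frac{24}{5} \approx 4.8$)
$M{\left(K,N \right)} = \frac{1024}{3}$ ($M{\left(K,N \right)} = \frac{4 \left(\left(6 + 6\right) \left(-5\right) - 4\right) \left(-4\right)}{3} = \frac{4 \left(12 \left(-5\right) - 4\right) \left(-4\right)}{3} = \frac{4 \left(-60 - 4\right) \left(-4\right)}{3} = \frac{4 \left(\left(-64\right) \left(-4\right)\right)}{3} = \frac{4}{3} \cdot 256 = \frac{1024}{3}$)
$\frac{486}{M{\left(6,y \right)}} + \frac{44}{17} = \frac{486}{\frac{1024}{3}} + \frac{44}{17} = 486 \cdot \frac{3}{1024} + 44 \cdot \frac{1}{17} = \frac{729}{512} + \frac{44}{17} = \frac{34921}{8704}$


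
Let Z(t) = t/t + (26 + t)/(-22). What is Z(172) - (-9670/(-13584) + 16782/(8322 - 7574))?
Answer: -39560813/1270104 ≈ -31.148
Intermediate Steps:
Z(t) = -2/11 - t/22 (Z(t) = 1 + (26 + t)*(-1/22) = 1 + (-13/11 - t/22) = -2/11 - t/22)
Z(172) - (-9670/(-13584) + 16782/(8322 - 7574)) = (-2/11 - 1/22*172) - (-9670/(-13584) + 16782/(8322 - 7574)) = (-2/11 - 86/11) - (-9670*(-1/13584) + 16782/748) = -8 - (4835/6792 + 16782*(1/748)) = -8 - (4835/6792 + 8391/374) = -8 - 1*29399981/1270104 = -8 - 29399981/1270104 = -39560813/1270104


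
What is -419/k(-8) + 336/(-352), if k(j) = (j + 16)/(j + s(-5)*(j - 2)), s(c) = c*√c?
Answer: 9197/22 - 10475*I*√5/4 ≈ 418.05 - 5855.7*I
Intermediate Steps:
s(c) = c^(3/2)
k(j) = (16 + j)/(j - 5*I*√5*(-2 + j)) (k(j) = (j + 16)/(j + (-5)^(3/2)*(j - 2)) = (16 + j)/(j + (-5*I*√5)*(-2 + j)) = (16 + j)/(j - 5*I*√5*(-2 + j)))
-419/k(-8) + 336/(-352) = -419*(-8 + 10*I*√5 - 5*I*(-8)*√5)/(16 - 8) + 336/(-352) = -(-419 + 10475*I*√5/4) + 336*(-1/352) = -(-419 + 10475*I*√5/4) - 21/22 = -419*(-1 + 25*I*√5/4) - 21/22 = (419 - 10475*I*√5/4) - 21/22 = 9197/22 - 10475*I*√5/4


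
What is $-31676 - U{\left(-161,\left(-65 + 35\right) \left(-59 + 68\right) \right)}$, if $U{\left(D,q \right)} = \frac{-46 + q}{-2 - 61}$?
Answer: $- \frac{1995904}{63} \approx -31681.0$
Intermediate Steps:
$U{\left(D,q \right)} = \frac{46}{63} - \frac{q}{63}$ ($U{\left(D,q \right)} = \frac{-46 + q}{-63} = \left(-46 + q\right) \left(- \frac{1}{63}\right) = \frac{46}{63} - \frac{q}{63}$)
$-31676 - U{\left(-161,\left(-65 + 35\right) \left(-59 + 68\right) \right)} = -31676 - \left(\frac{46}{63} - \frac{\left(-65 + 35\right) \left(-59 + 68\right)}{63}\right) = -31676 - \left(\frac{46}{63} - \frac{\left(-30\right) 9}{63}\right) = -31676 - \left(\frac{46}{63} - - \frac{30}{7}\right) = -31676 - \left(\frac{46}{63} + \frac{30}{7}\right) = -31676 - \frac{316}{63} = - \frac{1995904}{63}$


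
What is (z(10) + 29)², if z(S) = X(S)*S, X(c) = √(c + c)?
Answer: 2841 + 1160*√5 ≈ 5434.8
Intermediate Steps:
X(c) = √2*√c (X(c) = √(2*c) = √2*√c)
z(S) = √2*S^(3/2) (z(S) = (√2*√S)*S = √2*S^(3/2))
(z(10) + 29)² = (√2*10^(3/2) + 29)² = (√2*(10*√10) + 29)² = (20*√5 + 29)² = (29 + 20*√5)²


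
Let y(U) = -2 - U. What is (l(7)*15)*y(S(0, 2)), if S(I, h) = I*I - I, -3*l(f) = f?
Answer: 70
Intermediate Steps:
l(f) = -f/3
S(I, h) = I**2 - I
(l(7)*15)*y(S(0, 2)) = (-1/3*7*15)*(-2 - 0*(-1 + 0)) = (-7/3*15)*(-2 - 0*(-1)) = -35*(-2 - 1*0) = -35*(-2 + 0) = -35*(-2) = 70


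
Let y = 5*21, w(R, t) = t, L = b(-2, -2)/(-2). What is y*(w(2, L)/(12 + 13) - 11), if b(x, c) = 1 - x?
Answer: -11613/10 ≈ -1161.3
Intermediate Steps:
L = -3/2 (L = (1 - 1*(-2))/(-2) = (1 + 2)*(-1/2) = 3*(-1/2) = -3/2 ≈ -1.5000)
y = 105
y*(w(2, L)/(12 + 13) - 11) = 105*(-3/2/(12 + 13) - 11) = 105*(-3/2/25 - 11) = 105*((1/25)*(-3/2) - 11) = 105*(-3/50 - 11) = 105*(-553/50) = -11613/10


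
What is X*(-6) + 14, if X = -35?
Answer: 224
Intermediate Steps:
X*(-6) + 14 = -35*(-6) + 14 = 210 + 14 = 224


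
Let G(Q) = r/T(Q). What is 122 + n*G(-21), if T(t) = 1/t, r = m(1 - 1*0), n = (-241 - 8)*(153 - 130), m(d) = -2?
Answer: -240412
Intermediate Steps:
n = -5727 (n = -249*23 = -5727)
r = -2
T(t) = 1/t
G(Q) = -2*Q
122 + n*G(-21) = 122 - (-11454)*(-21) = 122 - 5727*42 = 122 - 240534 = -240412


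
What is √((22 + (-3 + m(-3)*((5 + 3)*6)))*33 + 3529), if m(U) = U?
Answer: 2*I*√149 ≈ 24.413*I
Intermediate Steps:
√((22 + (-3 + m(-3)*((5 + 3)*6)))*33 + 3529) = √((22 + (-3 - 3*(5 + 3)*6))*33 + 3529) = √((22 + (-3 - 24*6))*33 + 3529) = √((22 + (-3 - 3*48))*33 + 3529) = √((22 + (-3 - 144))*33 + 3529) = √((22 - 147)*33 + 3529) = √(-125*33 + 3529) = √(-4125 + 3529) = √(-596) = 2*I*√149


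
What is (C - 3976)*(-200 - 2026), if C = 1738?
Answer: 4981788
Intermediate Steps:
(C - 3976)*(-200 - 2026) = (1738 - 3976)*(-200 - 2026) = -2238*(-2226) = 4981788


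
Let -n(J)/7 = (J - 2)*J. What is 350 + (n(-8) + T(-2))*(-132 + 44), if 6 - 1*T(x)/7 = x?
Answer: 44702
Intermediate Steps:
T(x) = 42 - 7*x
n(J) = -7*J*(-2 + J) (n(J) = -7*(J - 2)*J = -7*(-2 + J)*J = -7*J*(-2 + J))
350 + (n(-8) + T(-2))*(-132 + 44) = 350 + (7*(-8)*(2 - 1*(-8)) + (42 - 7*(-2)))*(-132 + 44) = 350 + (7*(-8)*(2 + 8) + (42 + 14))*(-88) = 350 + (7*(-8)*10 + 56)*(-88) = 350 + (-560 + 56)*(-88) = 350 - 504*(-88) = 350 + 44352 = 44702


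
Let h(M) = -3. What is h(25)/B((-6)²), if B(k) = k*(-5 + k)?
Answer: -1/372 ≈ -0.0026882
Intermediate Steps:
h(25)/B((-6)²) = -3*1/(36*(-5 + (-6)²)) = -3*1/(36*(-5 + 36)) = -3/(36*31) = -3/1116 = -3*1/1116 = -1/372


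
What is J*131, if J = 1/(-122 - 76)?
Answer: -131/198 ≈ -0.66162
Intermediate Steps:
J = -1/198 (J = 1/(-198) = -1/198 ≈ -0.0050505)
J*131 = -1/198*131 = -131/198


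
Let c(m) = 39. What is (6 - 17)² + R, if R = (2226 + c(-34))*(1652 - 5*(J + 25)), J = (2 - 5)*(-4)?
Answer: 3322876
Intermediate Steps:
J = 12 (J = -3*(-4) = 12)
R = 3322755 (R = (2226 + 39)*(1652 - 5*(12 + 25)) = 2265*(1652 - 5*37) = 2265*(1652 - 185) = 2265*1467 = 3322755)
(6 - 17)² + R = (6 - 17)² + 3322755 = (-11)² + 3322755 = 121 + 3322755 = 3322876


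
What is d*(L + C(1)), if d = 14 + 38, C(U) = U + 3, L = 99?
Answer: 5356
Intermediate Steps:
C(U) = 3 + U
d = 52
d*(L + C(1)) = 52*(99 + (3 + 1)) = 52*(99 + 4) = 52*103 = 5356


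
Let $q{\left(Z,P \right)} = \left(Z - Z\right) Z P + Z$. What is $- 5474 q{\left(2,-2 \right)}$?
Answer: $-10948$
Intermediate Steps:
$q{\left(Z,P \right)} = Z$ ($q{\left(Z,P \right)} = 0 Z P + Z = 0 P + Z = 0 + Z = Z$)
$- 5474 q{\left(2,-2 \right)} = \left(-5474\right) 2 = -10948$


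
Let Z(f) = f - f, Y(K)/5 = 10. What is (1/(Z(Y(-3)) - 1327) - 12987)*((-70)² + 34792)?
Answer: -684042005000/1327 ≈ -5.1548e+8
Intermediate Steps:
Y(K) = 50 (Y(K) = 5*10 = 50)
Z(f) = 0
(1/(Z(Y(-3)) - 1327) - 12987)*((-70)² + 34792) = (1/(0 - 1327) - 12987)*((-70)² + 34792) = (1/(-1327) - 12987)*(4900 + 34792) = (-1/1327 - 12987)*39692 = -17233750/1327*39692 = -684042005000/1327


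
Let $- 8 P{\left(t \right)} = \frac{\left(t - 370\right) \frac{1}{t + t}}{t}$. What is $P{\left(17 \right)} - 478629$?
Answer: $- \frac{2213180143}{4624} \approx -4.7863 \cdot 10^{5}$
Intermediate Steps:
$P{\left(t \right)} = - \frac{-370 + t}{16 t^{2}}$ ($P{\left(t \right)} = - \frac{\frac{t - 370}{t + t} \frac{1}{t}}{8} = - \frac{\frac{-370 + t}{2 t} \frac{1}{t}}{8} = - \frac{\frac{1}{2} \frac{1}{t^{2}} \left(-370 + t\right)}{8} = - \frac{-370 + t}{16 t^{2}}$)
$P{\left(17 \right)} - 478629 = \frac{370 - 17}{16 \cdot 289} - 478629 = \frac{1}{16} \cdot \frac{1}{289} \left(370 - 17\right) - 478629 = \frac{1}{16} \cdot \frac{1}{289} \cdot 353 - 478629 = \frac{353}{4624} - 478629 = - \frac{2213180143}{4624}$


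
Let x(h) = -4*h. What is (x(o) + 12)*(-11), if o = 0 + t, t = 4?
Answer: 44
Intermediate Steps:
o = 4 (o = 0 + 4 = 4)
(x(o) + 12)*(-11) = (-4*4 + 12)*(-11) = (-16 + 12)*(-11) = -4*(-11) = 44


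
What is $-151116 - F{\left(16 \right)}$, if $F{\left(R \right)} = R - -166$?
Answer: $-151298$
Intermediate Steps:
$F{\left(R \right)} = 166 + R$ ($F{\left(R \right)} = R + 166 = 166 + R$)
$-151116 - F{\left(16 \right)} = -151116 - \left(166 + 16\right) = -151116 - 182 = -151298$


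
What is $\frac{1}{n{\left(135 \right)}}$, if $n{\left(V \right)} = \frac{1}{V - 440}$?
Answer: $-305$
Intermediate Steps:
$n{\left(V \right)} = \frac{1}{-440 + V}$
$\frac{1}{n{\left(135 \right)}} = \frac{1}{\frac{1}{-440 + 135}} = \frac{1}{\frac{1}{-305}} = \frac{1}{- \frac{1}{305}} = -305$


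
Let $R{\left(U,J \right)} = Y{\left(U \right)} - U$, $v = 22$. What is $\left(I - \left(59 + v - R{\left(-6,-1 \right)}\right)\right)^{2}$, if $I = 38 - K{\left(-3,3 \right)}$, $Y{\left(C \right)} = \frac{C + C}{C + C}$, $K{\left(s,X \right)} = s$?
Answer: $1089$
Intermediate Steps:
$Y{\left(C \right)} = 1$ ($Y{\left(C \right)} = \frac{2 C}{2 C} = 2 C \frac{1}{2 C} = 1$)
$R{\left(U,J \right)} = 1 - U$
$I = 41$ ($I = 38 - -3 = 38 + 3 = 41$)
$\left(I - \left(59 + v - R{\left(-6,-1 \right)}\right)\right)^{2} = \left(41 - \left(81 - \left(1 - -6\right)\right)\right)^{2} = \left(41 - \left(81 - \left(1 + 6\right)\right)\right)^{2} = \left(41 - \left(81 - 7\right)\right)^{2} = \left(41 - 74\right)^{2} = \left(-33\right)^{2} = 1089$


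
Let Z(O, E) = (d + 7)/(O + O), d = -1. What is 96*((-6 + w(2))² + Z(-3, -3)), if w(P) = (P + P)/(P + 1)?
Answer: 5984/3 ≈ 1994.7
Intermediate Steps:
w(P) = 2*P/(1 + P) (w(P) = (2*P)/(1 + P) = 2*P/(1 + P))
Z(O, E) = 3/O (Z(O, E) = (-1 + 7)/(O + O) = 6/((2*O)) = 6*(1/(2*O)) = 3/O)
96*((-6 + w(2))² + Z(-3, -3)) = 96*((-6 + 2*2/(1 + 2))² + 3/(-3)) = 96*((-6 + 2*2/3)² + 3*(-⅓)) = 96*((-6 + 2*2*(⅓))² - 1) = 96*((-6 + 4/3)² - 1) = 96*((-14/3)² - 1) = 96*(196/9 - 1) = 96*(187/9) = 5984/3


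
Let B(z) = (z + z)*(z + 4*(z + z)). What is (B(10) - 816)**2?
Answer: 968256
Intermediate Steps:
B(z) = 18*z**2 (B(z) = (2*z)*(z + 4*(2*z)) = (2*z)*(z + 8*z) = (2*z)*(9*z) = 18*z**2)
(B(10) - 816)**2 = (18*10**2 - 816)**2 = (18*100 - 816)**2 = (1800 - 816)**2 = 984**2 = 968256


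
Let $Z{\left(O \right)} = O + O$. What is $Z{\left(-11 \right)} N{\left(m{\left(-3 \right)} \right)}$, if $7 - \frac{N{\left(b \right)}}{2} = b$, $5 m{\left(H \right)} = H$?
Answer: $- \frac{1672}{5} \approx -334.4$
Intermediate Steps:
$m{\left(H \right)} = \frac{H}{5}$
$N{\left(b \right)} = 14 - 2 b$
$Z{\left(O \right)} = 2 O$
$Z{\left(-11 \right)} N{\left(m{\left(-3 \right)} \right)} = 2 \left(-11\right) \left(14 - 2 \cdot \frac{1}{5} \left(-3\right)\right) = - 22 \left(14 - - \frac{6}{5}\right) = - 22 \left(14 + \frac{6}{5}\right) = \left(-22\right) \frac{76}{5} = - \frac{1672}{5}$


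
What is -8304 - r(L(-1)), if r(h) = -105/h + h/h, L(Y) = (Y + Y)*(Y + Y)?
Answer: -33115/4 ≈ -8278.8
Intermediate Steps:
L(Y) = 4*Y² (L(Y) = (2*Y)*(2*Y) = 4*Y²)
r(h) = 1 - 105/h (r(h) = -105/h + 1 = 1 - 105/h)
-8304 - r(L(-1)) = -8304 - (-105 + 4*(-1)²)/(4*(-1)²) = -8304 - (-105 + 4*1)/(4*1) = -8304 - (-105 + 4)/4 = -8304 - (-101)/4 = -8304 - 1*(-101/4) = -8304 + 101/4 = -33115/4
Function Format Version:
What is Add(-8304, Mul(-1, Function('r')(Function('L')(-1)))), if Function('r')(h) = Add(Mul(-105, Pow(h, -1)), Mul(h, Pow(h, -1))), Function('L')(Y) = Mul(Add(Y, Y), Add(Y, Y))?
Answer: Rational(-33115, 4) ≈ -8278.8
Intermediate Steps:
Function('L')(Y) = Mul(4, Pow(Y, 2)) (Function('L')(Y) = Mul(Mul(2, Y), Mul(2, Y)) = Mul(4, Pow(Y, 2)))
Function('r')(h) = Add(1, Mul(-105, Pow(h, -1))) (Function('r')(h) = Add(Mul(-105, Pow(h, -1)), 1) = Add(1, Mul(-105, Pow(h, -1))))
Add(-8304, Mul(-1, Function('r')(Function('L')(-1)))) = Add(-8304, Mul(-1, Mul(Pow(Mul(4, Pow(-1, 2)), -1), Add(-105, Mul(4, Pow(-1, 2)))))) = Add(-8304, Mul(-1, Mul(Pow(Mul(4, 1), -1), Add(-105, Mul(4, 1))))) = Add(-8304, Mul(-1, Mul(Pow(4, -1), Add(-105, 4)))) = Add(-8304, Mul(-1, Mul(Rational(1, 4), -101))) = Add(-8304, Mul(-1, Rational(-101, 4))) = Add(-8304, Rational(101, 4)) = Rational(-33115, 4)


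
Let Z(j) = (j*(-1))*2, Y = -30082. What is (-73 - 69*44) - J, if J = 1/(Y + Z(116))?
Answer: -94246225/30314 ≈ -3109.0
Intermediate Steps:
Z(j) = -2*j (Z(j) = -j*2 = -2*j)
J = -1/30314 (J = 1/(-30082 - 2*116) = 1/(-30082 - 232) = 1/(-30314) = -1/30314 ≈ -3.2988e-5)
(-73 - 69*44) - J = (-73 - 69*44) - 1*(-1/30314) = (-73 - 3036) + 1/30314 = -3109 + 1/30314 = -94246225/30314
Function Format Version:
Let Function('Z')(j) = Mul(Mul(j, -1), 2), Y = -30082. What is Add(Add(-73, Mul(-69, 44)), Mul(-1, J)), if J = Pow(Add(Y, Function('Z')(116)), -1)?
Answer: Rational(-94246225, 30314) ≈ -3109.0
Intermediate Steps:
Function('Z')(j) = Mul(-2, j) (Function('Z')(j) = Mul(Mul(-1, j), 2) = Mul(-2, j))
J = Rational(-1, 30314) (J = Pow(Add(-30082, Mul(-2, 116)), -1) = Pow(Add(-30082, -232), -1) = Pow(-30314, -1) = Rational(-1, 30314) ≈ -3.2988e-5)
Add(Add(-73, Mul(-69, 44)), Mul(-1, J)) = Add(Add(-73, Mul(-69, 44)), Mul(-1, Rational(-1, 30314))) = Add(Add(-73, -3036), Rational(1, 30314)) = Add(-3109, Rational(1, 30314)) = Rational(-94246225, 30314)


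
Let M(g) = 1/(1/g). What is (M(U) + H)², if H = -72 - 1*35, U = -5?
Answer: 12544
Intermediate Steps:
H = -107 (H = -72 - 35 = -107)
M(g) = g
(M(U) + H)² = (-5 - 107)² = (-112)² = 12544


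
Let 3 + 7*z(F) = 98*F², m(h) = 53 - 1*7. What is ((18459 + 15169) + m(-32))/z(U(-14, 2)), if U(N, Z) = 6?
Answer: 235718/3525 ≈ 66.870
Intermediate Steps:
m(h) = 46 (m(h) = 53 - 7 = 46)
z(F) = -3/7 + 14*F² (z(F) = -3/7 + (98*F²)/7 = -3/7 + 14*F²)
((18459 + 15169) + m(-32))/z(U(-14, 2)) = ((18459 + 15169) + 46)/(-3/7 + 14*6²) = (33628 + 46)/(-3/7 + 14*36) = 33674/(-3/7 + 504) = 33674/(3525/7) = 33674*(7/3525) = 235718/3525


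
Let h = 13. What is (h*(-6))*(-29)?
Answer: 2262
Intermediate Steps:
(h*(-6))*(-29) = (13*(-6))*(-29) = -78*(-29) = 2262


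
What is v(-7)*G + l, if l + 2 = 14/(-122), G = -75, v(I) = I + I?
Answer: 63921/61 ≈ 1047.9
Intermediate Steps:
v(I) = 2*I
l = -129/61 (l = -2 + 14/(-122) = -2 + 14*(-1/122) = -2 - 7/61 = -129/61 ≈ -2.1148)
v(-7)*G + l = (2*(-7))*(-75) - 129/61 = -14*(-75) - 129/61 = 1050 - 129/61 = 63921/61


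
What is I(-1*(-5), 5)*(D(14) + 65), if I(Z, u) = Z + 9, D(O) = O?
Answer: 1106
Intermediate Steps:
I(Z, u) = 9 + Z
I(-1*(-5), 5)*(D(14) + 65) = (9 - 1*(-5))*(14 + 65) = (9 + 5)*79 = 14*79 = 1106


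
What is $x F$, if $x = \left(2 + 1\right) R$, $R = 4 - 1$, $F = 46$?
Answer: $414$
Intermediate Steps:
$R = 3$ ($R = 4 - 1 = 3$)
$x = 9$ ($x = \left(2 + 1\right) 3 = 3 \cdot 3 = 9$)
$x F = 9 \cdot 46 = 414$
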